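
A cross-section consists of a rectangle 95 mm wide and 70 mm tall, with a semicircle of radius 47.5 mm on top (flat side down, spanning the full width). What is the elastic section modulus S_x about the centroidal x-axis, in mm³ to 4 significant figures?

S_x ≈ 1.628 × 10⁵ mm³

Break the section into simple shapes (no overlaps), measuring from the bottom-left corner of the bounding box.
Rectangular body: 95 × 70, A = 6 650 mm², y = 35 mm, Ī = 2 715 417 mm⁴.
Semicircular cap: semicircle r = 47.5, A = 3544.11 mm², y = 90.1596 mm, Ī = 558 736 mm⁴.
Centroid: ȳ = ΣA·y / ΣA = 54.1769 mm.
Transfer each piece to the centroidal x-axis using Ī + A·d² with d = y − 54.1769:
  rectangular body: d = -19.1769 mm → contributes +5 160 986 mm⁴
  semicircular cap: d = 35.9827 mm → contributes +5 147 486 mm⁴
Total I = 10 308 472 mm⁴.
Extreme fibre distance c = 63.3231 mm; S = I/c = 162 792 mm³.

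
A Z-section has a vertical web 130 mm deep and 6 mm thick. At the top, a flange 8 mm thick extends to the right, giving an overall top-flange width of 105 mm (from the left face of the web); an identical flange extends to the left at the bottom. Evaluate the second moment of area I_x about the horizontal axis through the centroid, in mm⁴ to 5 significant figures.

Treat the section as a set of non-overlapping primitives; coordinates are from the bounding-box lower-left.
Web: 6 × 130, A = 780 mm², y = 65 mm, Ī = 1 098 500 mm⁴.
Top flange (beyond web): 99 × 8, A = 792 mm², y = 126 mm, Ī = 4 224 mm⁴.
Bottom flange (beyond web): 99 × 8, A = 792 mm², y = 4 mm, Ī = 4 224 mm⁴.
Centroid: ȳ = ΣA·y / ΣA = 65 mm.
Transfer each piece to the horizontal axis through the centroid using Ī + A·d² with d = y − 65:
  web: d = 0 mm → contributes +1 098 500 mm⁴
  top flange (beyond web): d = 61 mm → contributes +2 951 256 mm⁴
  bottom flange (beyond web): d = -61 mm → contributes +2 951 256 mm⁴
Total I = 7 001 012 mm⁴.

I_x ≈ 7.0010 × 10⁶ mm⁴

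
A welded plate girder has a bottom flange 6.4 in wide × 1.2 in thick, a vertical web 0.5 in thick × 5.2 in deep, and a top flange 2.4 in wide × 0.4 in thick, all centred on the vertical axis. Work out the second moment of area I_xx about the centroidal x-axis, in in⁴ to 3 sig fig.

I_xx ≈ 50.3 in⁴

Break the section into simple shapes (no overlaps), measuring from the bottom-left corner of the bounding box.
Bottom plate: 6.4 × 1.2, A = 7.68 in², y = 0.6 in, Ī = 0.9216 in⁴.
Web plate: 0.5 × 5.2, A = 2.6 in², y = 3.8 in, Ī = 5.8587 in⁴.
Top plate: 2.4 × 0.4, A = 0.96 in², y = 6.6 in, Ī = 0.0128 in⁴.
Centroid: ȳ = ΣA·y / ΣA = 1.8527 in.
Transfer each piece to the centroidal x-axis using Ī + A·d² with d = y − 1.8527:
  bottom plate: d = -1.2527 in → contributes +12.973 in⁴
  web plate: d = 1.9473 in → contributes +15.718 in⁴
  top plate: d = 4.7473 in → contributes +21.648 in⁴
Total I = 50.339 in⁴.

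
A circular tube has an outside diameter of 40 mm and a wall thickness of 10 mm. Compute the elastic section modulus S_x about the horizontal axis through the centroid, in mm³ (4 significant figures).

S_x ≈ 5890 mm³

Treat the section as a set of non-overlapping primitives; coordinates are from the bounding-box lower-left.
Outer circle: ⌀40, A = 1256.64 mm², y = 20 mm, Ī = 125 664 mm⁴.
Bore (subtracted): ⌀20, A = 314.159 mm², y = 20 mm, Ī = 7853.98 mm⁴.
By symmetry the centroid is at mid-height, ȳ = 20 mm.
All pieces are centred on the horizontal axis through the centroid, so I = ΣĪ (holes subtracted) = 117 810 mm⁴.
Extreme fibre distance c = 20 mm; S = I/c = 5890.49 mm³.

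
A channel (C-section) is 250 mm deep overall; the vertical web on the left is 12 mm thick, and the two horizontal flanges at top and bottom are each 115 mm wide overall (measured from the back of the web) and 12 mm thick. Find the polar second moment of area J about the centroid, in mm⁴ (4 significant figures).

Treat the section as a set of non-overlapping primitives; coordinates are from the bounding-box lower-left.
Web: 12 × 250, A = 3 000 mm², y = 125 mm, Ī = 15 625 000 mm⁴.
Top flange (beyond web): 103 × 12, A = 1 236 mm², y = 244 mm, Ī = 14 832 mm⁴.
Bottom flange (beyond web): 103 × 12, A = 1 236 mm², y = 6 mm, Ī = 14 832 mm⁴.
By symmetry the centroid is at mid-height, ȳ = 125 mm.
Transfer each piece to the centroidal x-axis using Ī + A·d² with d = y − 125:
  web: d = 0 mm → contributes +15 625 000 mm⁴
  top flange (beyond web): d = 119 mm → contributes +17 517 828 mm⁴
  bottom flange (beyond web): d = -119 mm → contributes +17 517 828 mm⁴
Total I = 50 660 656 mm⁴.
For the y-axis: x̄ = 31.9759 mm.
Repeating about the centroidal y-axis gives I_y = 6 702 293 mm⁴.
Polar second moment: J = I_x + I_y = 57 362 949 mm⁴.

J ≈ 5.736 × 10⁷ mm⁴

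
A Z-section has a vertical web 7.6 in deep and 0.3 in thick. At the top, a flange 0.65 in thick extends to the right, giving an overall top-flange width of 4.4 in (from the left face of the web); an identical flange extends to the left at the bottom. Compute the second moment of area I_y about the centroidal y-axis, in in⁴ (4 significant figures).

I_y ≈ 33.28 in⁴

Treat the section as a set of non-overlapping primitives; coordinates are from the bounding-box lower-left.
Web: 0.3 × 7.6, A = 2.28 in², x = 4.25 in, Ī = 0.0171 in⁴.
Top flange (beyond web): 4.1 × 0.65, A = 2.665 in², x = 6.45 in, Ī = 3.73322 in⁴.
Bottom flange (beyond web): 4.1 × 0.65, A = 2.665 in², x = 2.05 in, Ī = 3.73322 in⁴.
Centroid: x̄ = ΣA·x / ΣA = 4.25 in.
Transfer each piece to the centroidal y-axis using Ī + A·d² with d = x − 4.25:
  web: d = 0 in → contributes +0.0171 in⁴
  top flange (beyond web): d = 2.2 in → contributes +16.6318 in⁴
  bottom flange (beyond web): d = -2.2 in → contributes +16.6318 in⁴
Total I = 33.2807 in⁴.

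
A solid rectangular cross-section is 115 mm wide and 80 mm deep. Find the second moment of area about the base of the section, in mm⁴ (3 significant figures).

The section: 115 × 80, A = 9 200 mm², y = 40 mm, Ī = 4 906 667 mm⁴.
Transfer it to the bottom edge using Ī + A·d² with d = y − 0:
  the section: d = 40 mm → contributes +19 626 667 mm⁴
Total I = 19 626 667 mm⁴.

I_base ≈ 1.96 × 10⁷ mm⁴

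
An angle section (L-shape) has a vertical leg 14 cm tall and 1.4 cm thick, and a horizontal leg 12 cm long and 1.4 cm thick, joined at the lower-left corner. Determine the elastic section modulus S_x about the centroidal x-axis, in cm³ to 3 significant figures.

S_x ≈ 67.7 cm³

Split into non-overlapping primitives; take the origin at the lower-left of the bounding box.
Vertical leg: 1.4 × 14, A = 19.6 cm², y = 7 cm, Ī = 320.13 cm⁴.
Horizontal leg (remainder): 10.6 × 1.4, A = 14.84 cm², y = 0.7 cm, Ī = 2.4239 cm⁴.
Centroid: ȳ = ΣA·y / ΣA = 4.2854 cm.
Transfer each piece to the centroidal x-axis using Ī + A·d² with d = y − 4.2854:
  vertical leg: d = 2.7146 cm → contributes +464.57 cm⁴
  horizontal leg (remainder): d = -3.5854 cm → contributes +193.19 cm⁴
Total I = 657.76 cm⁴.
Extreme fibre distance c = 9.7146 cm; S = I/c = 67.708 cm³.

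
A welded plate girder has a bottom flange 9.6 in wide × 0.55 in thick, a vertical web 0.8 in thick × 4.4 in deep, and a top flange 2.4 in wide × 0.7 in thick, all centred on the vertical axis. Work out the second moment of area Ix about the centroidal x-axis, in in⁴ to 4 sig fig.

Ix ≈ 41.79 in⁴

Treat the section as a set of non-overlapping primitives; coordinates are from the bounding-box lower-left.
Bottom plate: 9.6 × 0.55, A = 5.28 in², y = 0.275 in, Ī = 0.1331 in⁴.
Web plate: 0.8 × 4.4, A = 3.52 in², y = 2.75 in, Ī = 5.67893 in⁴.
Top plate: 2.4 × 0.7, A = 1.68 in², y = 5.3 in, Ī = 0.0686 in⁴.
Centroid: ȳ = ΣA·y / ΣA = 1.91183 in.
Transfer each piece to the centroidal x-axis using Ī + A·d² with d = y − 1.91183:
  bottom plate: d = -1.63683 in → contributes +14.2794 in⁴
  web plate: d = 0.838168 in → contributes +8.15182 in⁴
  top plate: d = 3.38817 in → contributes +19.3545 in⁴
Total I = 41.7857 in⁴.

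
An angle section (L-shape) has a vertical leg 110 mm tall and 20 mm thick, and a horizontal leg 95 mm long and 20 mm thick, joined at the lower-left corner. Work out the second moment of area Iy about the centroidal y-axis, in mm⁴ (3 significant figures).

Iy ≈ 2.79 × 10⁶ mm⁴

Decompose the section into non-overlapping parts with the origin at the bottom-left of its bounding rectangle.
Vertical leg: 20 × 110, A = 2 200 mm², x = 10 mm, Ī = 73 333 mm⁴.
Horizontal leg (remainder): 75 × 20, A = 1 500 mm², x = 57.5 mm, Ī = 703 125 mm⁴.
Centroid: x̄ = ΣA·x / ΣA = 29.257 mm.
Transfer each piece to the centroidal y-axis using Ī + A·d² with d = x − 29.257:
  vertical leg: d = -19.257 mm → contributes +889 143 mm⁴
  horizontal leg (remainder): d = 28.243 mm → contributes +1 899 646 mm⁴
Total I = 2 788 789 mm⁴.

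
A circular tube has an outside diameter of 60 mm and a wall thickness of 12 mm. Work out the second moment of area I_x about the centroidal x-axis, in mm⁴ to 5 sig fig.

Split into non-overlapping primitives; take the origin at the lower-left of the bounding box.
Outer circle: ⌀60, A = 2827.433 mm², y = 30 mm, Ī = 636172.5 mm⁴.
Bore (subtracted): ⌀36, A = 1017.876 mm², y = 30 mm, Ī = 82447.96 mm⁴.
By symmetry the centroid is at mid-height, ȳ = 30 mm.
All pieces are centred on the centroidal x-axis, so I = ΣĪ (holes subtracted) = 553724.6 mm⁴.

I_x ≈ 5.5372 × 10⁵ mm⁴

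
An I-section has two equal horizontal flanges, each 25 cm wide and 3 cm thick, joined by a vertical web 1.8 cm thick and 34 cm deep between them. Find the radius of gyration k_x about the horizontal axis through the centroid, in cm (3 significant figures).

k_x ≈ 16.5 cm

Decompose the section into non-overlapping parts with the origin at the bottom-left of its bounding rectangle.
Bottom flange: 25 × 3, A = 75 cm², y = 1.5 cm, Ī = 56.25 cm⁴.
Web: 1.8 × 34, A = 61.2 cm², y = 20 cm, Ī = 5895.6 cm⁴.
Top flange: 25 × 3, A = 75 cm², y = 38.5 cm, Ī = 56.25 cm⁴.
By symmetry the centroid is at mid-height, ȳ = 20 cm.
Transfer each piece to the horizontal axis through the centroid using Ī + A·d² with d = y − 20:
  bottom flange: d = -18.5 cm → contributes +25 725 cm⁴
  web: d = 0 cm → contributes +5895.6 cm⁴
  top flange: d = 18.5 cm → contributes +25 725 cm⁴
Total I = 57 346 cm⁴.
Radius of gyration: k = √(I/A) = √(57 346 / 211.2) = 16.478 cm.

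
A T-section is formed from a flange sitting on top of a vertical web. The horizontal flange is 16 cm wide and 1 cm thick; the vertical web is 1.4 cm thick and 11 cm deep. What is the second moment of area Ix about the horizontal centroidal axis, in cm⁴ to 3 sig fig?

Ix ≈ 439 cm⁴

Decompose the section into non-overlapping parts with the origin at the bottom-left of its bounding rectangle.
Flange: 16 × 1, A = 16 cm², y = 11.5 cm, Ī = 1.3333 cm⁴.
Web: 1.4 × 11, A = 15.4 cm², y = 5.5 cm, Ī = 155.28 cm⁴.
Centroid: ȳ = ΣA·y / ΣA = 8.5573 cm.
Transfer each piece to the horizontal centroidal axis using Ī + A·d² with d = y − 8.5573:
  flange: d = 2.9427 cm → contributes +139.88 cm⁴
  web: d = -3.0573 cm → contributes +299.23 cm⁴
Total I = 439.11 cm⁴.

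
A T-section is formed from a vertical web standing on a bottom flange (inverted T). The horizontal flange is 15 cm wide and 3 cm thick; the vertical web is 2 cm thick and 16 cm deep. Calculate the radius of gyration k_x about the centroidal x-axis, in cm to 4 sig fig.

k_x ≈ 5.588 cm

Decompose the section into non-overlapping parts with the origin at the bottom-left of its bounding rectangle.
Flange: 15 × 3, A = 45 cm², y = 1.5 cm, Ī = 33.75 cm⁴.
Web: 2 × 16, A = 32 cm², y = 11 cm, Ī = 682.667 cm⁴.
Centroid: ȳ = ΣA·y / ΣA = 5.44805 cm.
Transfer each piece to the centroidal x-axis using Ī + A·d² with d = y − 5.44805:
  flange: d = -3.94805 cm → contributes +735.17 cm⁴
  web: d = 5.55195 cm → contributes +1669.04 cm⁴
Total I = 2404.21 cm⁴.
Radius of gyration: k = √(I/A) = √(2404.21 / 77) = 5.5878 cm.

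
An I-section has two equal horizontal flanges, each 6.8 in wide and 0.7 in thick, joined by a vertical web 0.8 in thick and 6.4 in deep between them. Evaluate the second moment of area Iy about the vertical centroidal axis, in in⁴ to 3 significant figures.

Iy ≈ 37.0 in⁴

Break the section into simple shapes (no overlaps), measuring from the bottom-left corner of the bounding box.
Bottom flange: 6.8 × 0.7, A = 4.76 in², x = 3.4 in, Ī = 18.342 in⁴.
Web: 0.8 × 6.4, A = 5.12 in², x = 3.4 in, Ī = 0.27307 in⁴.
Top flange: 6.8 × 0.7, A = 4.76 in², x = 3.4 in, Ī = 18.342 in⁴.
By symmetry the centroid is at mid-width, x̄ = 3.4 in.
All pieces are centred on the vertical centroidal axis, so I = ΣĪ = 36.957 in⁴.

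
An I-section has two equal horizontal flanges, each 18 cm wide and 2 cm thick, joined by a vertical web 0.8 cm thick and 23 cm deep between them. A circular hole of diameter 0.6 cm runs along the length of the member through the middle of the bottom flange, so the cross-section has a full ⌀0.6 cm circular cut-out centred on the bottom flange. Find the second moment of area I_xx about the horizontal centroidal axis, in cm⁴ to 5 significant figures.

I_xx ≈ 1.2041 × 10⁴ cm⁴

Decompose the section into non-overlapping parts with the origin at the bottom-left of its bounding rectangle.
Bottom flange: 18 × 2, A = 36 cm², y = 1 cm, Ī = 12 cm⁴.
Web: 0.8 × 23, A = 18.4 cm², y = 13.5 cm, Ī = 811.1333 cm⁴.
Top flange: 18 × 2, A = 36 cm², y = 26 cm, Ī = 12 cm⁴.
Hole (subtracted): ⌀0.6, A = 0.2827433 cm², y = 1 cm, Ī = 0.006361725 cm⁴.
Centroid: ȳ = ΣA·y / ΣA = 13.53922 cm.
Transfer each piece to the horizontal centroidal axis using Ī + A·d² with d = y − 13.53922:
  bottom flange: d = -12.53922 cm → contributes +5672.352 cm⁴
  web: d = -0.03921881 cm → contributes +811.1616 cm⁴
  top flange: d = 12.46078 cm → contributes +5601.758 cm⁴
  hole: d = -12.53922 cm → contributes −44.46266 cm⁴
Total I = 12040.81 cm⁴.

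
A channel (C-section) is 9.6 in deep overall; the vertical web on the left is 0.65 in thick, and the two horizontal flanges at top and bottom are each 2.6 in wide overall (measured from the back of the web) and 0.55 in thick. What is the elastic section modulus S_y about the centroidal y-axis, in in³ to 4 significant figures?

S_y ≈ 1.852 in³

Treat the section as a set of non-overlapping primitives; coordinates are from the bounding-box lower-left.
Web: 0.65 × 9.6, A = 6.24 in², x = 0.325 in, Ī = 0.2197 in⁴.
Top flange (beyond web): 1.95 × 0.55, A = 1.0725 in², x = 1.625 in, Ī = 0.339848 in⁴.
Bottom flange (beyond web): 1.95 × 0.55, A = 1.0725 in², x = 1.625 in, Ī = 0.339848 in⁴.
Centroid: x̄ = ΣA·x / ΣA = 0.657558 in.
Transfer each piece to the centroidal y-axis using Ī + A·d² with d = x − 0.657558:
  web: d = -0.332558 in → contributes +0.909812 in⁴
  top flange (beyond web): d = 0.967442 in → contributes +1.34365 in⁴
  bottom flange (beyond web): d = 0.967442 in → contributes +1.34365 in⁴
Total I = 3.59711 in⁴.
Extreme fibre distance c = 1.94244 in; S = I/c = 1.85185 in³.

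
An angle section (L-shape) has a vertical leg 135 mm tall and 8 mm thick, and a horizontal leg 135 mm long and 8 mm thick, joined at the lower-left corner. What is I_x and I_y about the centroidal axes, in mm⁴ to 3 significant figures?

Decompose the section into non-overlapping parts with the origin at the bottom-left of its bounding rectangle.
Vertical leg: 8 × 135, A = 1 080 mm², y = 67.5 mm, Ī = 1 640 250 mm⁴.
Horizontal leg (remainder): 127 × 8, A = 1 016 mm², y = 4 mm, Ī = 5418.7 mm⁴.
Centroid: ȳ = ΣA·y / ΣA = 36.719 mm.
Transfer each piece to the centroidal x-axis using Ī + A·d² with d = y − 36.719:
  vertical leg: d = 30.781 mm → contributes +2 663 487 mm⁴
  horizontal leg (remainder): d = -32.719 mm → contributes +1 093 111 mm⁴
Total I = 3 756 598 mm⁴.
For the y-axis: x̄ = 36.719 mm.
Repeating about the centroidal y-axis gives I_y = 3 756 598 mm⁴.

I_x ≈ 3.76 × 10⁶ mm⁴, I_y ≈ 3.76 × 10⁶ mm⁴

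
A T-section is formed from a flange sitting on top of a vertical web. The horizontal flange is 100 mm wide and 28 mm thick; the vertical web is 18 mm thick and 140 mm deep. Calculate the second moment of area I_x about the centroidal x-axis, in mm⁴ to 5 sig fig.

Split into non-overlapping primitives; take the origin at the lower-left of the bounding box.
Flange: 100 × 28, A = 2 800 mm², y = 154 mm, Ī = 182933.3 mm⁴.
Web: 18 × 140, A = 2 520 mm², y = 70 mm, Ī = 4 116 000 mm⁴.
Centroid: ȳ = ΣA·y / ΣA = 114.2105 mm.
Transfer each piece to the centroidal x-axis using Ī + A·d² with d = y − 114.2105:
  flange: d = 39.78947 mm → contributes +4 615 900 mm⁴
  web: d = -44.21053 mm → contributes +9 041 518 mm⁴
Total I = 13 657 418 mm⁴.

I_x ≈ 1.3657 × 10⁷ mm⁴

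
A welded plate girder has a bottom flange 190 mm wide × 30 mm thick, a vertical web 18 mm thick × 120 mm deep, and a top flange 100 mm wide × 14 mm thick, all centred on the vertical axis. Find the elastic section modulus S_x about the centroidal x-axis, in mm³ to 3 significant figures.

S_x ≈ 2.67 × 10⁵ mm³

Split into non-overlapping primitives; take the origin at the lower-left of the bounding box.
Bottom plate: 190 × 30, A = 5 700 mm², y = 15 mm, Ī = 427 500 mm⁴.
Web plate: 18 × 120, A = 2 160 mm², y = 90 mm, Ī = 2 592 000 mm⁴.
Top plate: 100 × 14, A = 1 400 mm², y = 157 mm, Ī = 22 867 mm⁴.
Centroid: ȳ = ΣA·y / ΣA = 53.963 mm.
Transfer each piece to the centroidal x-axis using Ī + A·d² with d = y − 53.963:
  bottom plate: d = -38.963 mm → contributes +9 080 883 mm⁴
  web plate: d = 36.037 mm → contributes +5 397 073 mm⁴
  top plate: d = 103.04 mm → contributes +14 886 058 mm⁴
Total I = 29 364 014 mm⁴.
Extreme fibre distance c = 110.04 mm; S = I/c = 266 857 mm³.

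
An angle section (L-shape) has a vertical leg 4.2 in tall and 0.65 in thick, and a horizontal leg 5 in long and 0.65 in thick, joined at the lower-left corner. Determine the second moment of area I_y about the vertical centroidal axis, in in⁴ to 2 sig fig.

Split into non-overlapping primitives; take the origin at the lower-left of the bounding box.
Vertical leg: 0.65 × 4.2, A = 2.73 in², x = 0.325 in, Ī = 0.09612 in⁴.
Horizontal leg (remainder): 4.35 × 0.65, A = 2.828 in², x = 2.825 in, Ī = 4.459 in⁴.
Centroid: x̄ = ΣA·x / ΣA = 1.597 in.
Transfer each piece to the vertical centroidal axis using Ī + A·d² with d = x − 1.597:
  vertical leg: d = -1.272 in → contributes +4.513 in⁴
  horizontal leg (remainder): d = 1.228 in → contributes +8.723 in⁴
Total I = 13.24 in⁴.

I_y ≈ 13 in⁴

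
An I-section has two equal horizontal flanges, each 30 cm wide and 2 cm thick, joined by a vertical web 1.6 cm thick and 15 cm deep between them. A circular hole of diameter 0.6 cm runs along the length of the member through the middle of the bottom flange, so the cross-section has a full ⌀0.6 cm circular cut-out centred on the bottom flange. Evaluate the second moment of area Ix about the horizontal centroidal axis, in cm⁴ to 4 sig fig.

Ix ≈ 9140 cm⁴

Split into non-overlapping primitives; take the origin at the lower-left of the bounding box.
Bottom flange: 30 × 2, A = 60 cm², y = 1 cm, Ī = 20 cm⁴.
Web: 1.6 × 15, A = 24 cm², y = 9.5 cm, Ī = 450 cm⁴.
Top flange: 30 × 2, A = 60 cm², y = 18 cm, Ī = 20 cm⁴.
Hole (subtracted): ⌀0.6, A = 0.282743 cm², y = 1 cm, Ī = 0.00636173 cm⁴.
Centroid: ȳ = ΣA·y / ΣA = 9.51672 cm.
Transfer each piece to the horizontal centroidal axis using Ī + A·d² with d = y − 9.51672:
  bottom flange: d = -8.51672 cm → contributes +4372.07 cm⁴
  web: d = -0.0167225 cm → contributes +450.007 cm⁴
  top flange: d = 8.48328 cm → contributes +4337.96 cm⁴
  hole: d = -8.51672 cm → contributes −20.515 cm⁴
Total I = 9139.53 cm⁴.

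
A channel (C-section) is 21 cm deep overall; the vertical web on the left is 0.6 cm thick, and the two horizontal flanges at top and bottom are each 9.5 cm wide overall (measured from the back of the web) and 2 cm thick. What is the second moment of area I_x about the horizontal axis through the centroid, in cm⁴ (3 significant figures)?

Split into non-overlapping primitives; take the origin at the lower-left of the bounding box.
Web: 0.6 × 21, A = 12.6 cm², y = 10.5 cm, Ī = 463.05 cm⁴.
Top flange (beyond web): 8.9 × 2, A = 17.8 cm², y = 20 cm, Ī = 5.9333 cm⁴.
Bottom flange (beyond web): 8.9 × 2, A = 17.8 cm², y = 1 cm, Ī = 5.9333 cm⁴.
By symmetry the centroid is at mid-height, ȳ = 10.5 cm.
Transfer each piece to the horizontal axis through the centroid using Ī + A·d² with d = y − 10.5:
  web: d = 0 cm → contributes +463.05 cm⁴
  top flange (beyond web): d = 9.5 cm → contributes +1612.4 cm⁴
  bottom flange (beyond web): d = -9.5 cm → contributes +1612.4 cm⁴
Total I = 3687.8 cm⁴.

I_x ≈ 3690 cm⁴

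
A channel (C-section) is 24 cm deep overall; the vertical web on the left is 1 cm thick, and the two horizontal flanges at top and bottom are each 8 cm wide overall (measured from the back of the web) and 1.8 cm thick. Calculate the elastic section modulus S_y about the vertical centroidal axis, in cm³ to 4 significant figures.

S_y ≈ 55.32 cm³

Decompose the section into non-overlapping parts with the origin at the bottom-left of its bounding rectangle.
Web: 1 × 24, A = 24 cm², x = 0.5 cm, Ī = 2 cm⁴.
Top flange (beyond web): 7 × 1.8, A = 12.6 cm², x = 4.5 cm, Ī = 51.45 cm⁴.
Bottom flange (beyond web): 7 × 1.8, A = 12.6 cm², x = 4.5 cm, Ī = 51.45 cm⁴.
Centroid: x̄ = ΣA·x / ΣA = 2.54878 cm.
Transfer each piece to the vertical centroidal axis using Ī + A·d² with d = x − 2.54878:
  web: d = -2.04878 cm → contributes +102.74 cm⁴
  top flange (beyond web): d = 1.95122 cm → contributes +99.4214 cm⁴
  bottom flange (beyond web): d = 1.95122 cm → contributes +99.4214 cm⁴
Total I = 301.583 cm⁴.
Extreme fibre distance c = 5.45122 cm; S = I/c = 55.3239 cm³.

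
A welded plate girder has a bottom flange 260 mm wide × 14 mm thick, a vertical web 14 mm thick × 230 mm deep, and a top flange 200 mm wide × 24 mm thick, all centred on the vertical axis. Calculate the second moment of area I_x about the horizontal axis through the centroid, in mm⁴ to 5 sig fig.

Split into non-overlapping primitives; take the origin at the lower-left of the bounding box.
Bottom plate: 260 × 14, A = 3 640 mm², y = 7 mm, Ī = 59453.33 mm⁴.
Web plate: 14 × 230, A = 3 220 mm², y = 129 mm, Ī = 14 194 833 mm⁴.
Top plate: 200 × 24, A = 4 800 mm², y = 256 mm, Ī = 230 400 mm⁴.
Centroid: ȳ = ΣA·y / ΣA = 143.1955 mm.
Transfer each piece to the horizontal axis through the centroid using Ī + A·d² with d = y − 143.1955:
  bottom plate: d = -136.1955 mm → contributes +67 578 633 mm⁴
  web plate: d = -14.19554 mm → contributes +14 843 706 mm⁴
  top plate: d = 112.8045 mm → contributes +61 309 661 mm⁴
Total I = 143 732 001 mm⁴.

I_x ≈ 1.4373 × 10⁸ mm⁴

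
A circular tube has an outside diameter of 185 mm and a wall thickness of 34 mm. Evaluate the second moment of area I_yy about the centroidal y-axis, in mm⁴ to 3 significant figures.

I_yy ≈ 4.83 × 10⁷ mm⁴

Split into non-overlapping primitives; take the origin at the lower-left of the bounding box.
Outer circle: ⌀185, A = 26 880 mm², x = 92.5 mm, Ī = 57 498 539 mm⁴.
Bore (subtracted): ⌀117, A = 10 751 mm², x = 92.5 mm, Ī = 9 198 422 mm⁴.
By symmetry the centroid is at mid-width, x̄ = 92.5 mm.
All pieces are centred on the centroidal y-axis, so I = ΣĪ (holes subtracted) = 48 300 117 mm⁴.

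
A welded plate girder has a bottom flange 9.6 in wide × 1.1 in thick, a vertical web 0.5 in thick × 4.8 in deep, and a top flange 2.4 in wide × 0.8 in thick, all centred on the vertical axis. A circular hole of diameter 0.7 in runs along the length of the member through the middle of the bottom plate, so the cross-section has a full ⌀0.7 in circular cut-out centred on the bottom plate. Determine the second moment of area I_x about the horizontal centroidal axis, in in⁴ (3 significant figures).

I_x ≈ 67.5 in⁴

Treat the section as a set of non-overlapping primitives; coordinates are from the bounding-box lower-left.
Bottom plate: 9.6 × 1.1, A = 10.56 in², y = 0.55 in, Ī = 1.0648 in⁴.
Web plate: 0.5 × 4.8, A = 2.4 in², y = 3.5 in, Ī = 4.608 in⁴.
Top plate: 2.4 × 0.8, A = 1.92 in², y = 6.3 in, Ī = 0.1024 in⁴.
Hole (subtracted): ⌀0.7, A = 0.38485 in², y = 0.55 in, Ī = 0.011786 in⁴.
Centroid: ȳ = ΣA·y / ΣA = 1.8001 in.
Transfer each piece to the horizontal centroidal axis using Ī + A·d² with d = y − 1.8001:
  bottom plate: d = -1.2501 in → contributes +17.567 in⁴
  web plate: d = 1.6999 in → contributes +11.543 in⁴
  top plate: d = 4.4999 in → contributes +38.981 in⁴
  hole: d = -1.2501 in → contributes −0.61318 in⁴
Total I = 67.478 in⁴.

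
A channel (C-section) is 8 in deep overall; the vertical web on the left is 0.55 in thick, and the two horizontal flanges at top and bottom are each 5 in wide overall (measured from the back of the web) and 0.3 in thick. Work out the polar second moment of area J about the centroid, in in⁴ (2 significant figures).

Treat the section as a set of non-overlapping primitives; coordinates are from the bounding-box lower-left.
Web: 0.55 × 8, A = 4.4 in², y = 4 in, Ī = 23.47 in⁴.
Top flange (beyond web): 4.45 × 0.3, A = 1.335 in², y = 7.85 in, Ī = 0.01001 in⁴.
Bottom flange (beyond web): 4.45 × 0.3, A = 1.335 in², y = 0.15 in, Ī = 0.01001 in⁴.
By symmetry the centroid is at mid-height, ȳ = 4 in.
Transfer each piece to the centroidal x-axis using Ī + A·d² with d = y − 4:
  web: d = 0 in → contributes +23.47 in⁴
  top flange (beyond web): d = 3.85 in → contributes +19.8 in⁴
  bottom flange (beyond web): d = -3.85 in → contributes +19.8 in⁴
Total I = 63.06 in⁴.
For the y-axis: x̄ = 1.219 in.
Repeating about the centroidal y-axis gives I_y = 14.9 in⁴.
Polar second moment: J = I_x + I_y = 77.97 in⁴.

J ≈ 78 in⁴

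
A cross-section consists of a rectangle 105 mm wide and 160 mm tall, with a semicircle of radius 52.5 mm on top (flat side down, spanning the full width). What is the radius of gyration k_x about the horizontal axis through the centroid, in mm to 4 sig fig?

Split into non-overlapping primitives; take the origin at the lower-left of the bounding box.
Rectangular body: 105 × 160, A = 16 800 mm², y = 80 mm, Ī = 35 840 000 mm⁴.
Semicircular cap: semicircle r = 52.5, A = 4329.51 mm², y = 182.282 mm, Ī = 833 814 mm⁴.
Centroid: ȳ = ΣA·y / ΣA = 100.958 mm.
Transfer each piece to the horizontal axis through the centroid using Ī + A·d² with d = y − 100.958:
  rectangular body: d = -20.9579 mm → contributes +43 219 099 mm⁴
  semicircular cap: d = 81.3238 mm → contributes +29 467 293 mm⁴
Total I = 72 686 391 mm⁴.
Radius of gyration: k = √(I/A) = √(72 686 391 / 21129.5) = 58.6519 mm.

k_x ≈ 58.65 mm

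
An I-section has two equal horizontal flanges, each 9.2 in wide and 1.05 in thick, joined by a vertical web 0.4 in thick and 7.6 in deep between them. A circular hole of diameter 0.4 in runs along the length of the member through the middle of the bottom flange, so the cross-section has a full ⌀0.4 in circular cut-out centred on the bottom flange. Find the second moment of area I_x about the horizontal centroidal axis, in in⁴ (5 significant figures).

I_x ≈ 375.44 in⁴

Treat the section as a set of non-overlapping primitives; coordinates are from the bounding-box lower-left.
Bottom flange: 9.2 × 1.05, A = 9.66 in², y = 0.525 in, Ī = 0.8875125 in⁴.
Web: 0.4 × 7.6, A = 3.04 in², y = 4.85 in, Ī = 14.63253 in⁴.
Top flange: 9.2 × 1.05, A = 9.66 in², y = 9.175 in, Ī = 0.8875125 in⁴.
Hole (subtracted): ⌀0.4, A = 0.1256637 in², y = 0.525 in, Ī = 0.001256637 in⁴.
Centroid: ȳ = ΣA·y / ΣA = 4.874444 in.
Transfer each piece to the horizontal centroidal axis using Ī + A·d² with d = y − 4.874444:
  bottom flange: d = -4.349444 in → contributes +183.6321 in⁴
  web: d = -0.02444397 in → contributes +14.63435 in⁴
  top flange: d = 4.300556 in → contributes +179.5471 in⁴
  hole: d = -4.349444 in → contributes −2.37852 in⁴
Total I = 375.4351 in⁴.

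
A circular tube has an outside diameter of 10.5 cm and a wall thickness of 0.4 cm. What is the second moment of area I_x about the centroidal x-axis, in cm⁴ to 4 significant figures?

I_x ≈ 162.1 cm⁴

Treat the section as a set of non-overlapping primitives; coordinates are from the bounding-box lower-left.
Outer circle: ⌀10.5, A = 86.5901 cm², y = 5.25 cm, Ī = 596.66 cm⁴.
Bore (subtracted): ⌀9.7, A = 73.8981 cm², y = 5.25 cm, Ī = 434.567 cm⁴.
By symmetry the centroid is at mid-height, ȳ = 5.25 cm.
All pieces are centred on the centroidal x-axis, so I = ΣĪ (holes subtracted) = 162.093 cm⁴.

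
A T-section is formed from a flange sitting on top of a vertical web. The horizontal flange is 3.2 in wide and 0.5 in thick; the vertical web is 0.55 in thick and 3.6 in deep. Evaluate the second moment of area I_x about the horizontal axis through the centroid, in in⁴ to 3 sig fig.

Split into non-overlapping primitives; take the origin at the lower-left of the bounding box.
Flange: 3.2 × 0.5, A = 1.6 in², y = 3.85 in, Ī = 0.033333 in⁴.
Web: 0.55 × 3.6, A = 1.98 in², y = 1.8 in, Ī = 2.1384 in⁴.
Centroid: ȳ = ΣA·y / ΣA = 2.7162 in.
Transfer each piece to the horizontal axis through the centroid using Ī + A·d² with d = y − 2.7162:
  flange: d = 1.1338 in → contributes +2.0901 in⁴
  web: d = -0.9162 in → contributes +3.8005 in⁴
Total I = 5.8906 in⁴.

I_x ≈ 5.89 in⁴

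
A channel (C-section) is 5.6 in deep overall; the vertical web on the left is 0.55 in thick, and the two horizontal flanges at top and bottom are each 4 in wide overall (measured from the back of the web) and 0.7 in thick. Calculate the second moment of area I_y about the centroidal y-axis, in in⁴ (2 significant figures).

Break the section into simple shapes (no overlaps), measuring from the bottom-left corner of the bounding box.
Web: 0.55 × 5.6, A = 3.08 in², x = 0.275 in, Ī = 0.07764 in⁴.
Top flange (beyond web): 3.45 × 0.7, A = 2.415 in², x = 2.275 in, Ī = 2.395 in⁴.
Bottom flange (beyond web): 3.45 × 0.7, A = 2.415 in², x = 2.275 in, Ī = 2.395 in⁴.
Centroid: x̄ = ΣA·x / ΣA = 1.496 in.
Transfer each piece to the centroidal y-axis using Ī + A·d² with d = x − 1.496:
  web: d = -1.221 in → contributes +4.671 in⁴
  top flange (beyond web): d = 0.7788 in → contributes +3.86 in⁴
  bottom flange (beyond web): d = 0.7788 in → contributes +3.86 in⁴
Total I = 12.39 in⁴.

I_y ≈ 12 in⁴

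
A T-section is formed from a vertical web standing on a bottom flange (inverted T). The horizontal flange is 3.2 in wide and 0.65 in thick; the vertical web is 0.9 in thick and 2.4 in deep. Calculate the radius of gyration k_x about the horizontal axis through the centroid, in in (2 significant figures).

Decompose the section into non-overlapping parts with the origin at the bottom-left of its bounding rectangle.
Flange: 3.2 × 0.65, A = 2.08 in², y = 0.325 in, Ī = 0.07323 in⁴.
Web: 0.9 × 2.4, A = 2.16 in², y = 1.85 in, Ī = 1.037 in⁴.
Centroid: ȳ = ΣA·y / ΣA = 1.102 in.
Transfer each piece to the horizontal axis through the centroid using Ī + A·d² with d = y − 1.102:
  flange: d = -0.7769 in → contributes +1.329 in⁴
  web: d = 0.7481 in → contributes +2.246 in⁴
Total I = 3.574 in⁴.
Radius of gyration: k = √(I/A) = √(3.574 / 4.24) = 0.9182 in.

k_x ≈ 0.92 in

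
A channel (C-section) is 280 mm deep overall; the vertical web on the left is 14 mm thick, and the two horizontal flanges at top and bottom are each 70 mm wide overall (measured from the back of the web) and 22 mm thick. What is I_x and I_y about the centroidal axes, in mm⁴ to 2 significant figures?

I_x ≈ 6.7 × 10⁷ mm⁴, I_y ≈ 2.6 × 10⁶ mm⁴

Split into non-overlapping primitives; take the origin at the lower-left of the bounding box.
Web: 14 × 280, A = 3 920 mm², y = 140 mm, Ī = 25 610 667 mm⁴.
Top flange (beyond web): 56 × 22, A = 1 232 mm², y = 269 mm, Ī = 49 691 mm⁴.
Bottom flange (beyond web): 56 × 22, A = 1 232 mm², y = 11 mm, Ī = 49 691 mm⁴.
By symmetry the centroid is at mid-height, ȳ = 140 mm.
Transfer each piece to the centroidal x-axis using Ī + A·d² with d = y − 140:
  web: d = 0 mm → contributes +25 610 667 mm⁴
  top flange (beyond web): d = 129 mm → contributes +20 551 403 mm⁴
  bottom flange (beyond web): d = -129 mm → contributes +20 551 403 mm⁴
Total I = 66 713 472 mm⁴.
For the y-axis: x̄ = 20.51 mm.
Repeating about the centroidal y-axis gives I_y = 2 561 356 mm⁴.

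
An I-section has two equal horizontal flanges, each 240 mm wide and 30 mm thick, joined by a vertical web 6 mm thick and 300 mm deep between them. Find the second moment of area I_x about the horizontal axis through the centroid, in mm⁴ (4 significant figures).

I_x ≈ 4.066 × 10⁸ mm⁴

Split into non-overlapping primitives; take the origin at the lower-left of the bounding box.
Bottom flange: 240 × 30, A = 7 200 mm², y = 15 mm, Ī = 540 000 mm⁴.
Web: 6 × 300, A = 1 800 mm², y = 180 mm, Ī = 13 500 000 mm⁴.
Top flange: 240 × 30, A = 7 200 mm², y = 345 mm, Ī = 540 000 mm⁴.
By symmetry the centroid is at mid-height, ȳ = 180 mm.
Transfer each piece to the horizontal axis through the centroid using Ī + A·d² with d = y − 180:
  bottom flange: d = -165 mm → contributes +196 560 000 mm⁴
  web: d = 0 mm → contributes +13 500 000 mm⁴
  top flange: d = 165 mm → contributes +196 560 000 mm⁴
Total I = 406 620 000 mm⁴.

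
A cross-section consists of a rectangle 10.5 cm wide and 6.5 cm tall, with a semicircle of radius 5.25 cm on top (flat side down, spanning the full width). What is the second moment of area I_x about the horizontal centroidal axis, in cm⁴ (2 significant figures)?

Break the section into simple shapes (no overlaps), measuring from the bottom-left corner of the bounding box.
Rectangular body: 10.5 × 6.5, A = 68.25 cm², y = 3.25 cm, Ī = 240.3 cm⁴.
Semicircular cap: semicircle r = 5.25, A = 43.3 cm², y = 8.728 cm, Ī = 83.38 cm⁴.
Centroid: ȳ = ΣA·y / ΣA = 5.376 cm.
Transfer each piece to the horizontal centroidal axis using Ī + A·d² with d = y − 5.376:
  rectangular body: d = -2.126 cm → contributes +548.9 cm⁴
  semicircular cap: d = 3.352 cm → contributes +569.8 cm⁴
Total I = 1 119 cm⁴.

I_x ≈ 1100 cm⁴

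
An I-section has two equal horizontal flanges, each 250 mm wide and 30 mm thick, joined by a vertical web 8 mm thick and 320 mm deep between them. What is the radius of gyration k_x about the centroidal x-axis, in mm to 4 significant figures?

k_x ≈ 165.7 mm

Treat the section as a set of non-overlapping primitives; coordinates are from the bounding-box lower-left.
Bottom flange: 250 × 30, A = 7 500 mm², y = 15 mm, Ī = 562 500 mm⁴.
Web: 8 × 320, A = 2 560 mm², y = 190 mm, Ī = 21 845 333 mm⁴.
Top flange: 250 × 30, A = 7 500 mm², y = 365 mm, Ī = 562 500 mm⁴.
By symmetry the centroid is at mid-height, ȳ = 190 mm.
Transfer each piece to the centroidal x-axis using Ī + A·d² with d = y − 190:
  bottom flange: d = -175 mm → contributes +230 250 000 mm⁴
  web: d = 0 mm → contributes +21 845 333 mm⁴
  top flange: d = 175 mm → contributes +230 250 000 mm⁴
Total I = 482 345 333 mm⁴.
Radius of gyration: k = √(I/A) = √(482 345 333 / 17 560) = 165.736 mm.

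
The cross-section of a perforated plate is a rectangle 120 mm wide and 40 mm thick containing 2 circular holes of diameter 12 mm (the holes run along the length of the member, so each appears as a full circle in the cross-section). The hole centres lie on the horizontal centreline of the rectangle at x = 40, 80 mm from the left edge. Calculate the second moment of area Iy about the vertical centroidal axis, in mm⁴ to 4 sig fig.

Treat the section as a set of non-overlapping primitives; coordinates are from the bounding-box lower-left.
Plate: 120 × 40, A = 4 800 mm², x = 60 mm, Ī = 5 760 000 mm⁴.
Hole 1 (subtracted): ⌀12, A = 113.097 mm², x = 40 mm, Ī = 1017.88 mm⁴.
Hole 2 (subtracted): ⌀12, A = 113.097 mm², x = 80 mm, Ī = 1017.88 mm⁴.
By symmetry the centroid is at mid-width, x̄ = 60 mm.
Transfer each piece to the vertical centroidal axis using Ī + A·d² with d = x − 60:
  plate: d = 0 mm → contributes +5 760 000 mm⁴
  hole 1: d = -20 mm → contributes −46256.8 mm⁴
  hole 2: d = 20 mm → contributes −46256.8 mm⁴
Total I = 5 667 486 mm⁴.

Iy ≈ 5.667 × 10⁶ mm⁴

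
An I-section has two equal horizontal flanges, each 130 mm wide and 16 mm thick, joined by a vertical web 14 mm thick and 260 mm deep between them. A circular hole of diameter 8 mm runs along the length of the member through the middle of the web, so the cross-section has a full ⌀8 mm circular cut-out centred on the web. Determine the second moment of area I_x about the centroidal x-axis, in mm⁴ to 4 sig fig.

I_x ≈ 9.982 × 10⁷ mm⁴

Split into non-overlapping primitives; take the origin at the lower-left of the bounding box.
Bottom flange: 130 × 16, A = 2 080 mm², y = 8 mm, Ī = 44373.3 mm⁴.
Web: 14 × 260, A = 3 640 mm², y = 146 mm, Ī = 20 505 333 mm⁴.
Top flange: 130 × 16, A = 2 080 mm², y = 284 mm, Ī = 44373.3 mm⁴.
Hole (subtracted): ⌀8, A = 50.2655 mm², y = 146 mm, Ī = 201.062 mm⁴.
By symmetry the centroid is at mid-height, ȳ = 146 mm.
Transfer each piece to the centroidal x-axis using Ī + A·d² with d = y − 146:
  bottom flange: d = -138 mm → contributes +39 655 893 mm⁴
  web: d = 0 mm → contributes +20 505 333 mm⁴
  top flange: d = 138 mm → contributes +39 655 893 mm⁴
  hole: d = 0 mm → contributes −201.062 mm⁴
Total I = 99 816 919 mm⁴.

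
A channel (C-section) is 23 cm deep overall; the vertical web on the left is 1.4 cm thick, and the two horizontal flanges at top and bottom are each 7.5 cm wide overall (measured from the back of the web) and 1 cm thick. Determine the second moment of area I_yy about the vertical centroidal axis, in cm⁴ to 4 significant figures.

Decompose the section into non-overlapping parts with the origin at the bottom-left of its bounding rectangle.
Web: 1.4 × 23, A = 32.2 cm², x = 0.7 cm, Ī = 5.25933 cm⁴.
Top flange (beyond web): 6.1 × 1, A = 6.1 cm², x = 4.45 cm, Ī = 18.9151 cm⁴.
Bottom flange (beyond web): 6.1 × 1, A = 6.1 cm², x = 4.45 cm, Ī = 18.9151 cm⁴.
Centroid: x̄ = ΣA·x / ΣA = 1.73041 cm.
Transfer each piece to the vertical centroidal axis using Ī + A·d² with d = x − 1.73041:
  web: d = -1.03041 cm → contributes +39.4472 cm⁴
  top flange (beyond web): d = 2.71959 cm → contributes +64.0319 cm⁴
  bottom flange (beyond web): d = 2.71959 cm → contributes +64.0319 cm⁴
Total I = 167.511 cm⁴.

I_yy ≈ 167.5 cm⁴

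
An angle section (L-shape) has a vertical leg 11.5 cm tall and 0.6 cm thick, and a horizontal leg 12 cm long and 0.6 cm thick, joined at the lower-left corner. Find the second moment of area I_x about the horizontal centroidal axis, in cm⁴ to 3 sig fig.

I_x ≈ 178 cm⁴

Decompose the section into non-overlapping parts with the origin at the bottom-left of its bounding rectangle.
Vertical leg: 0.6 × 11.5, A = 6.9 cm², y = 5.75 cm, Ī = 76.044 cm⁴.
Horizontal leg (remainder): 11.4 × 0.6, A = 6.84 cm², y = 0.3 cm, Ī = 0.2052 cm⁴.
Centroid: ȳ = ΣA·y / ΣA = 3.0369 cm.
Transfer each piece to the horizontal centroidal axis using Ī + A·d² with d = y − 3.0369:
  vertical leg: d = 2.7131 cm → contributes +126.83 cm⁴
  horizontal leg (remainder): d = -2.7369 cm → contributes +51.441 cm⁴
Total I = 178.28 cm⁴.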